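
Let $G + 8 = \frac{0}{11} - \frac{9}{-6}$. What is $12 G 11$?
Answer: $-858$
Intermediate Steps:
$G = - \frac{13}{2}$ ($G = -8 + \left(\frac{0}{11} - \frac{9}{-6}\right) = -8 + \left(0 \cdot \frac{1}{11} - - \frac{3}{2}\right) = -8 + \left(0 + \frac{3}{2}\right) = -8 + \frac{3}{2} = - \frac{13}{2} \approx -6.5$)
$12 G 11 = 12 \left(- \frac{13}{2}\right) 11 = \left(-78\right) 11 = -858$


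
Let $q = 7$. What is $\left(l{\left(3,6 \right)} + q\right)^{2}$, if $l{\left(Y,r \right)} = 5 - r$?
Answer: $36$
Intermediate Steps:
$\left(l{\left(3,6 \right)} + q\right)^{2} = \left(\left(5 - 6\right) + 7\right)^{2} = \left(-1 + 7\right)^{2} = 6^{2} = 36$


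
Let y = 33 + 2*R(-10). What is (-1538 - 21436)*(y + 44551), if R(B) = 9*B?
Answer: -1020137496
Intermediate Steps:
y = -147 (y = 33 + 2*(9*(-10)) = 33 + 2*(-90) = 33 - 180 = -147)
(-1538 - 21436)*(y + 44551) = (-1538 - 21436)*(-147 + 44551) = -22974*44404 = -1020137496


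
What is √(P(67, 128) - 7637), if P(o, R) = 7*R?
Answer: 3*I*√749 ≈ 82.104*I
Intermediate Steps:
√(P(67, 128) - 7637) = √(7*128 - 7637) = √(896 - 7637) = √(-6741) = 3*I*√749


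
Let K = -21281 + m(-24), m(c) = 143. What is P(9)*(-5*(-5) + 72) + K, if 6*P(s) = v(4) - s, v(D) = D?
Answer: -127313/6 ≈ -21219.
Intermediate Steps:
P(s) = ⅔ - s/6 (P(s) = (4 - s)/6 = ⅔ - s/6)
K = -21138 (K = -21281 + 143 = -21138)
P(9)*(-5*(-5) + 72) + K = (⅔ - ⅙*9)*(-5*(-5) + 72) - 21138 = (⅔ - 3/2)*(25 + 72) - 21138 = -⅚*97 - 21138 = -485/6 - 21138 = -127313/6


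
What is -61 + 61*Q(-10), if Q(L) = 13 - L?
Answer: 1342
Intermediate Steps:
-61 + 61*Q(-10) = -61 + 61*(13 - 1*(-10)) = -61 + 61*(13 + 10) = -61 + 61*23 = -61 + 1403 = 1342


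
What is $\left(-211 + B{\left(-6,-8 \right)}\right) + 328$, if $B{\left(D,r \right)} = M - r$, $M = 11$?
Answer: $136$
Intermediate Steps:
$B{\left(D,r \right)} = 11 - r$
$\left(-211 + B{\left(-6,-8 \right)}\right) + 328 = \left(-211 + \left(11 - -8\right)\right) + 328 = \left(-211 + \left(11 + 8\right)\right) + 328 = \left(-211 + 19\right) + 328 = -192 + 328 = 136$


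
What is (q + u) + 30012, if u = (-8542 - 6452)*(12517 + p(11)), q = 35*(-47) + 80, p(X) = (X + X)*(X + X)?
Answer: -194908547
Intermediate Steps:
p(X) = 4*X² (p(X) = (2*X)*(2*X) = 4*X²)
q = -1565 (q = -1645 + 80 = -1565)
u = -194936994 (u = (-8542 - 6452)*(12517 + 4*11²) = -14994*(12517 + 4*121) = -14994*(12517 + 484) = -14994*13001 = -194936994)
(q + u) + 30012 = (-1565 - 194936994) + 30012 = -194938559 + 30012 = -194908547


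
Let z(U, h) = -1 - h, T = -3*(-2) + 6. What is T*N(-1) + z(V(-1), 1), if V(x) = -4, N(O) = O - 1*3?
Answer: -50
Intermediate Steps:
N(O) = -3 + O (N(O) = O - 3 = -3 + O)
T = 12 (T = 6 + 6 = 12)
T*N(-1) + z(V(-1), 1) = 12*(-3 - 1) + (-1 - 1*1) = 12*(-4) + (-1 - 1) = -48 - 2 = -50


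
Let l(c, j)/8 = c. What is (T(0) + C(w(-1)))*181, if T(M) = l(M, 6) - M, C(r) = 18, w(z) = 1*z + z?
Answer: 3258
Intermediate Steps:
w(z) = 2*z (w(z) = z + z = 2*z)
l(c, j) = 8*c
T(M) = 7*M (T(M) = 8*M - M = 7*M)
(T(0) + C(w(-1)))*181 = (7*0 + 18)*181 = (0 + 18)*181 = 18*181 = 3258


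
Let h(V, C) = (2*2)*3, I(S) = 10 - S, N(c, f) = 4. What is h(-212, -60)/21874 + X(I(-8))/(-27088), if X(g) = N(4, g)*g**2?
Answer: -875739/18516341 ≈ -0.047295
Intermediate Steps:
X(g) = 4*g**2
h(V, C) = 12 (h(V, C) = 4*3 = 12)
h(-212, -60)/21874 + X(I(-8))/(-27088) = 12/21874 + (4*(10 - 1*(-8))**2)/(-27088) = 12*(1/21874) + (4*(10 + 8)**2)*(-1/27088) = 6/10937 + (4*18**2)*(-1/27088) = 6/10937 + (4*324)*(-1/27088) = 6/10937 + 1296*(-1/27088) = 6/10937 - 81/1693 = -875739/18516341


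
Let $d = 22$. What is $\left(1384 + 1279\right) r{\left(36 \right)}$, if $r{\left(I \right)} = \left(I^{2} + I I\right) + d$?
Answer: $6961082$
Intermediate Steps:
$r{\left(I \right)} = 22 + 2 I^{2}$ ($r{\left(I \right)} = \left(I^{2} + I I\right) + 22 = \left(I^{2} + I^{2}\right) + 22 = 2 I^{2} + 22 = 22 + 2 I^{2}$)
$\left(1384 + 1279\right) r{\left(36 \right)} = \left(1384 + 1279\right) \left(22 + 2 \cdot 36^{2}\right) = 2663 \left(22 + 2 \cdot 1296\right) = 2663 \left(22 + 2592\right) = 2663 \cdot 2614 = 6961082$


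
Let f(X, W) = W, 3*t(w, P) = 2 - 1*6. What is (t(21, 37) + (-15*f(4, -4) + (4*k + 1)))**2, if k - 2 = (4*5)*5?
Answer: 1968409/9 ≈ 2.1871e+5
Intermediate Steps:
t(w, P) = -4/3 (t(w, P) = (2 - 1*6)/3 = (2 - 6)/3 = (1/3)*(-4) = -4/3)
k = 102 (k = 2 + (4*5)*5 = 2 + 20*5 = 2 + 100 = 102)
(t(21, 37) + (-15*f(4, -4) + (4*k + 1)))**2 = (-4/3 + (-15*(-4) + (4*102 + 1)))**2 = (-4/3 + (60 + (408 + 1)))**2 = (-4/3 + (60 + 409))**2 = (-4/3 + 469)**2 = (1403/3)**2 = 1968409/9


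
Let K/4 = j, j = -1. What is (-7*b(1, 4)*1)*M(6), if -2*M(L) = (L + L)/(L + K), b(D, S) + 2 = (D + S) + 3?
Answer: 126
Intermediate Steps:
K = -4 (K = 4*(-1) = -4)
b(D, S) = 1 + D + S (b(D, S) = -2 + ((D + S) + 3) = -2 + (3 + D + S) = 1 + D + S)
M(L) = -L/(-4 + L) (M(L) = -(L + L)/(2*(L - 4)) = -2*L/(2*(-4 + L)) = -L/(-4 + L))
(-7*b(1, 4)*1)*M(6) = (-7*(1 + 1 + 4)*1)*(-1*6/(-4 + 6)) = (-7*6*1)*(-1*6/2) = (-42*1)*(-1*6*1/2) = -42*(-3) = 126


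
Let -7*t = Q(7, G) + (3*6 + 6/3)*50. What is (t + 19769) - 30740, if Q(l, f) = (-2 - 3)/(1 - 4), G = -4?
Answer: -233396/21 ≈ -11114.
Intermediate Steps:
Q(l, f) = 5/3 (Q(l, f) = -5/(-3) = -5*(-⅓) = 5/3)
t = -3005/21 (t = -(5/3 + (3*6 + 6/3)*50)/7 = -(5/3 + (18 + 6*(⅓))*50)/7 = -(5/3 + (18 + 2)*50)/7 = -(5/3 + 20*50)/7 = -(5/3 + 1000)/7 = -⅐*3005/3 = -3005/21 ≈ -143.10)
(t + 19769) - 30740 = (-3005/21 + 19769) - 30740 = 412144/21 - 30740 = -233396/21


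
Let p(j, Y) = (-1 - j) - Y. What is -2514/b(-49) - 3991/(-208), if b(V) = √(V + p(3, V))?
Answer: 307/16 + 1257*I ≈ 19.188 + 1257.0*I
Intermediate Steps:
p(j, Y) = -1 - Y - j
b(V) = 2*I (b(V) = √(V + (-1 - V - 1*3)) = √(V + (-1 - V - 3)) = √(V + (-4 - V)) = √(-4) = 2*I)
-2514/b(-49) - 3991/(-208) = -2514*(-I/2) - 3991/(-208) = -(-1257)*I - 3991*(-1/208) = 1257*I + 307/16 = 307/16 + 1257*I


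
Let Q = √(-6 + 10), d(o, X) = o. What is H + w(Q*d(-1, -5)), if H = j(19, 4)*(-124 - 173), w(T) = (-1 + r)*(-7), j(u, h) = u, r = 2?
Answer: -5650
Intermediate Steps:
Q = 2 (Q = √4 = 2)
w(T) = -7 (w(T) = (-1 + 2)*(-7) = 1*(-7) = -7)
H = -5643 (H = 19*(-124 - 173) = 19*(-297) = -5643)
H + w(Q*d(-1, -5)) = -5643 - 7 = -5650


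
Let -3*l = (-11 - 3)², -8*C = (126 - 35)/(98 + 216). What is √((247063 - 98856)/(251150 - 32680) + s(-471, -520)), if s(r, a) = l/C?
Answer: 11*√1082440045030890/8520330 ≈ 42.475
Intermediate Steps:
C = -91/2512 (C = -(126 - 35)/(8*(98 + 216)) = -91/(8*314) = -⅛*91/314 = -91/2512 ≈ -0.036226)
l = -196/3 (l = -(-11 - 3)²/3 = -⅓*(-14)² = -⅓*196 = -196/3 ≈ -65.333)
s(r, a) = 70336/39 (s(r, a) = -196/(3*(-91/2512)) = -196/3*(-2512/91) = 70336/39)
√((247063 - 98856)/(251150 - 32680) + s(-471, -520)) = √((247063 - 98856)/(251150 - 32680) + 70336/39) = √(148207/218470 + 70336/39) = √(15372085993/8520330) = 11*√1082440045030890/8520330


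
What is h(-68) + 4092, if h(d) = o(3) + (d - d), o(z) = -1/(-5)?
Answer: 20461/5 ≈ 4092.2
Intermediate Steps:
o(z) = ⅕ (o(z) = -1*(-⅕) = ⅕)
h(d) = ⅕ (h(d) = ⅕ + (d - d) = ⅕ + 0 = ⅕)
h(-68) + 4092 = ⅕ + 4092 = 20461/5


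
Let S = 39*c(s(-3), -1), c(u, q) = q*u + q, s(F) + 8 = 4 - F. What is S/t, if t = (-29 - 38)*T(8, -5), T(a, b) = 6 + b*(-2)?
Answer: 0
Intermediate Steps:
T(a, b) = 6 - 2*b
s(F) = -4 - F (s(F) = -8 + (4 - F) = -4 - F)
c(u, q) = q + q*u
t = -1072 (t = (-29 - 38)*(6 - 2*(-5)) = -67*(6 + 10) = -67*16 = -1072)
S = 0 (S = 39*(-(1 + (-4 - 1*(-3)))) = 39*(-(1 + (-4 + 3))) = 39*(-(1 - 1)) = 39*(-1*0) = 39*0 = 0)
S/t = 0/(-1072) = 0*(-1/1072) = 0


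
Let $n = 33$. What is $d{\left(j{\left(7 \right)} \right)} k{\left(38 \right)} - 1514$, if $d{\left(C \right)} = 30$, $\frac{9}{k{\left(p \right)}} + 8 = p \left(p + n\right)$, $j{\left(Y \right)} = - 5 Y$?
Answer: $- \frac{407239}{269} \approx -1513.9$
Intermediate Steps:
$k{\left(p \right)} = \frac{9}{-8 + p \left(33 + p\right)}$ ($k{\left(p \right)} = \frac{9}{-8 + p \left(p + 33\right)} = \frac{9}{-8 + p \left(33 + p\right)}$)
$d{\left(j{\left(7 \right)} \right)} k{\left(38 \right)} - 1514 = 30 \frac{9}{-8 + 38^{2} + 33 \cdot 38} - 1514 = 30 \frac{9}{-8 + 1444 + 1254} - 1514 = 30 \cdot \frac{9}{2690} - 1514 = \frac{27}{269} - 1514 = - \frac{407239}{269}$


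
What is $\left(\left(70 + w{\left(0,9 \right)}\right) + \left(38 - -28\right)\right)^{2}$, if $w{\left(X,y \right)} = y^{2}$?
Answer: $47089$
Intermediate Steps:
$\left(\left(70 + w{\left(0,9 \right)}\right) + \left(38 - -28\right)\right)^{2} = \left(\left(70 + 9^{2}\right) + \left(38 - -28\right)\right)^{2} = \left(\left(70 + 81\right) + \left(38 + 28\right)\right)^{2} = \left(151 + 66\right)^{2} = 217^{2} = 47089$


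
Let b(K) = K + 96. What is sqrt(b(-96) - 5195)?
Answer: I*sqrt(5195) ≈ 72.076*I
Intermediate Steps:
b(K) = 96 + K
sqrt(b(-96) - 5195) = sqrt((96 - 96) - 5195) = sqrt(0 - 5195) = sqrt(-5195) = I*sqrt(5195)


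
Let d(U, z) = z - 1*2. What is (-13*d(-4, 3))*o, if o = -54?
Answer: 702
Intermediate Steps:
d(U, z) = -2 + z (d(U, z) = z - 2 = -2 + z)
(-13*d(-4, 3))*o = -13*(-2 + 3)*(-54) = -13*1*(-54) = -13*(-54) = 702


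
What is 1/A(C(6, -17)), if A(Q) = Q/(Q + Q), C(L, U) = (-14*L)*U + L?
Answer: 2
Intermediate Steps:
C(L, U) = L - 14*L*U (C(L, U) = -14*L*U + L = L - 14*L*U)
A(Q) = ½ (A(Q) = Q/((2*Q)) = Q*(1/(2*Q)) = ½)
1/A(C(6, -17)) = 1/(½) = 2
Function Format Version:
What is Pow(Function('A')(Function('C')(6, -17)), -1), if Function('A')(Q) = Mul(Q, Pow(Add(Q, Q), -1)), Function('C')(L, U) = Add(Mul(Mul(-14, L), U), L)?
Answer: 2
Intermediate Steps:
Function('C')(L, U) = Add(L, Mul(-14, L, U)) (Function('C')(L, U) = Add(Mul(-14, L, U), L) = Add(L, Mul(-14, L, U)))
Function('A')(Q) = Rational(1, 2) (Function('A')(Q) = Mul(Q, Pow(Mul(2, Q), -1)) = Mul(Q, Mul(Rational(1, 2), Pow(Q, -1))) = Rational(1, 2))
Pow(Function('A')(Function('C')(6, -17)), -1) = Pow(Rational(1, 2), -1) = 2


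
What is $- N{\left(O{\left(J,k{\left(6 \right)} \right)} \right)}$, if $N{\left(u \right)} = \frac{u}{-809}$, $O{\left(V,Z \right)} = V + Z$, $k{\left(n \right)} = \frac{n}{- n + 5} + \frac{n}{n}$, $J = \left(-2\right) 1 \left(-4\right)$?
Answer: $\frac{3}{809} \approx 0.0037083$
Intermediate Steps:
$J = 8$ ($J = \left(-2\right) \left(-4\right) = 8$)
$k{\left(n \right)} = 1 + \frac{n}{5 - n}$ ($k{\left(n \right)} = \frac{n}{5 - n} + 1 = 1 + \frac{n}{5 - n}$)
$N{\left(u \right)} = - \frac{u}{809}$ ($N{\left(u \right)} = u \left(- \frac{1}{809}\right) = - \frac{u}{809}$)
$- N{\left(O{\left(J,k{\left(6 \right)} \right)} \right)} = - \frac{\left(-1\right) \left(8 - \frac{5}{-5 + 6}\right)}{809} = - \frac{\left(-1\right) \left(8 - \frac{5}{1}\right)}{809} = - \frac{\left(-1\right) \left(8 - 5\right)}{809} = - \frac{\left(-1\right) 3}{809} = \left(-1\right) \left(- \frac{3}{809}\right) = \frac{3}{809}$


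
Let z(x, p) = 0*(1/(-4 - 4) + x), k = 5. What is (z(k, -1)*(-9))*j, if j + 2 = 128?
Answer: 0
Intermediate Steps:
j = 126 (j = -2 + 128 = 126)
z(x, p) = 0 (z(x, p) = 0*(1/(-8) + x) = 0*(-⅛ + x) = 0)
(z(k, -1)*(-9))*j = (0*(-9))*126 = 0*126 = 0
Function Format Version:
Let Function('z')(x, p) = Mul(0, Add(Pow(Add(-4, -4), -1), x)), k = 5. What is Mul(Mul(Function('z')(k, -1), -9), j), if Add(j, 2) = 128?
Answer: 0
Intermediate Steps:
j = 126 (j = Add(-2, 128) = 126)
Function('z')(x, p) = 0 (Function('z')(x, p) = Mul(0, Add(Pow(-8, -1), x)) = Mul(0, Add(Rational(-1, 8), x)) = 0)
Mul(Mul(Function('z')(k, -1), -9), j) = Mul(Mul(0, -9), 126) = Mul(0, 126) = 0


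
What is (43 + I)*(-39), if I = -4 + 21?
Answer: -2340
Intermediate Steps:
I = 17
(43 + I)*(-39) = (43 + 17)*(-39) = 60*(-39) = -2340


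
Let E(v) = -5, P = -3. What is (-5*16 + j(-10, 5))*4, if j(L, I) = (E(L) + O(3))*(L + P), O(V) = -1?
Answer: -8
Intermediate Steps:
j(L, I) = 18 - 6*L (j(L, I) = (-5 - 1)*(L - 3) = -6*(-3 + L) = 18 - 6*L)
(-5*16 + j(-10, 5))*4 = (-5*16 + (18 - 6*(-10)))*4 = (-80 + (18 + 60))*4 = (-80 + 78)*4 = -2*4 = -8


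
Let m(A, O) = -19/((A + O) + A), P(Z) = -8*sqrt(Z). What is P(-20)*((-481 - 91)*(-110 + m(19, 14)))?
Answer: -1010064*I*sqrt(5) ≈ -2.2586e+6*I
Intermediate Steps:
m(A, O) = -19/(O + 2*A)
P(-20)*((-481 - 91)*(-110 + m(19, 14))) = (-16*I*sqrt(5))*((-481 - 91)*(-110 - 19/(14 + 2*19))) = (-16*I*sqrt(5))*(-572*(-110 - 19/(14 + 38))) = (-16*I*sqrt(5))*(-572*(-110 - 19/52)) = (-16*I*sqrt(5))*(-572*(-5739/52)) = -16*I*sqrt(5)*63129 = -1010064*I*sqrt(5)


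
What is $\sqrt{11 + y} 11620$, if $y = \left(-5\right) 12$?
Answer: $81340 i \approx 81340.0 i$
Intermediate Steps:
$y = -60$
$\sqrt{11 + y} 11620 = \sqrt{11 - 60} \cdot 11620 = \sqrt{-49} \cdot 11620 = 7 i 11620 = 81340 i$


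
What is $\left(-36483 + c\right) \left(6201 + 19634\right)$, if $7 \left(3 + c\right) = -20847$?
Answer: $- \frac{7136892915}{7} \approx -1.0196 \cdot 10^{9}$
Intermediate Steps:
$c = - \frac{20868}{7}$ ($c = -3 + \frac{1}{7} \left(-20847\right) = -3 - \frac{20847}{7} = - \frac{20868}{7} \approx -2981.1$)
$\left(-36483 + c\right) \left(6201 + 19634\right) = \left(-36483 - \frac{20868}{7}\right) \left(6201 + 19634\right) = \left(- \frac{276249}{7}\right) 25835 = - \frac{7136892915}{7}$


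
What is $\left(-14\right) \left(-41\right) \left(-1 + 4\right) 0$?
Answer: $0$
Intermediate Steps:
$\left(-14\right) \left(-41\right) \left(-1 + 4\right) 0 = 574 \cdot 3 \cdot 0 = 574 \cdot 0 = 0$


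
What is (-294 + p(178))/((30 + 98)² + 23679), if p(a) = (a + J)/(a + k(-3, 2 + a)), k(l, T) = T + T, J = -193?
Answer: -158187/21553894 ≈ -0.0073391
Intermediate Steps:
k(l, T) = 2*T
p(a) = (-193 + a)/(4 + 3*a) (p(a) = (a - 193)/(a + 2*(2 + a)) = (-193 + a)/(a + (4 + 2*a)) = (-193 + a)/(4 + 3*a))
(-294 + p(178))/((30 + 98)² + 23679) = (-294 + (-193 + 178)/(4 + 3*178))/((30 + 98)² + 23679) = (-294 - 15/(4 + 534))/(128² + 23679) = (-294 - 15/538)/(16384 + 23679) = (-294 + (1/538)*(-15))/40063 = (-294 - 15/538)*(1/40063) = -158187/538*1/40063 = -158187/21553894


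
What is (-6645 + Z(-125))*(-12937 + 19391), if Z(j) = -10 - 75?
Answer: -43435420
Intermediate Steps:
Z(j) = -85
(-6645 + Z(-125))*(-12937 + 19391) = (-6645 - 85)*(-12937 + 19391) = -6730*6454 = -43435420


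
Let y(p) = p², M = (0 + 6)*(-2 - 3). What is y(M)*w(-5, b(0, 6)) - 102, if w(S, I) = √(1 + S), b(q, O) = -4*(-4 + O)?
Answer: -102 + 1800*I ≈ -102.0 + 1800.0*I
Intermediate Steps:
b(q, O) = 16 - 4*O
M = -30 (M = 6*(-5) = -30)
y(M)*w(-5, b(0, 6)) - 102 = (-30)²*√(1 - 5) - 102 = 900*√(-4) - 102 = 900*(2*I) - 102 = 1800*I - 102 = -102 + 1800*I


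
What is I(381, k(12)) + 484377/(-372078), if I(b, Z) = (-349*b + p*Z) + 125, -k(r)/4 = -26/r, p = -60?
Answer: -16540764923/124026 ≈ -1.3337e+5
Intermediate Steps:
k(r) = 104/r (k(r) = -(-104)/r = 104/r)
I(b, Z) = 125 - 349*b - 60*Z (I(b, Z) = (-349*b - 60*Z) + 125 = 125 - 349*b - 60*Z)
I(381, k(12)) + 484377/(-372078) = (125 - 349*381 - 6240/12) + 484377/(-372078) = (125 - 132969 - 6240/12) + 484377*(-1/372078) = (125 - 132969 - 60*26/3) - 161459/124026 = (125 - 132969 - 520) - 161459/124026 = -133364 - 161459/124026 = -16540764923/124026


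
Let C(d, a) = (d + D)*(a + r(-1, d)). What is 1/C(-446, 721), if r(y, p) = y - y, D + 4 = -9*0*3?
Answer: -1/324450 ≈ -3.0821e-6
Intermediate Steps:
D = -4 (D = -4 - 9*0*3 = -4 + 0*3 = -4 + 0 = -4)
r(y, p) = 0
C(d, a) = a*(-4 + d) (C(d, a) = (d - 4)*(a + 0) = (-4 + d)*a = a*(-4 + d))
1/C(-446, 721) = 1/(721*(-4 - 446)) = 1/(721*(-450)) = 1/(-324450) = -1/324450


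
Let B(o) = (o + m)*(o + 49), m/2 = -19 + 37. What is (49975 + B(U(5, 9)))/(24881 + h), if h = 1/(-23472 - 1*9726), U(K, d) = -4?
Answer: 1706875170/825999437 ≈ 2.0664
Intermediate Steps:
h = -1/33198 (h = 1/(-23472 - 9726) = 1/(-33198) = -1/33198 ≈ -3.0122e-5)
m = 36 (m = 2*(-19 + 37) = 2*18 = 36)
B(o) = (36 + o)*(49 + o) (B(o) = (o + 36)*(o + 49) = (36 + o)*(49 + o))
(49975 + B(U(5, 9)))/(24881 + h) = (49975 + (1764 + (-4)² + 85*(-4)))/(24881 - 1/33198) = (49975 + (1764 + 16 - 340))/(825999437/33198) = (49975 + 1440)*(33198/825999437) = 51415*(33198/825999437) = 1706875170/825999437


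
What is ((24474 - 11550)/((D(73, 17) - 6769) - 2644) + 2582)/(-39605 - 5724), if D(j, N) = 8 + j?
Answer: -6020575/105752557 ≈ -0.056931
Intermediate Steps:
((24474 - 11550)/((D(73, 17) - 6769) - 2644) + 2582)/(-39605 - 5724) = ((24474 - 11550)/(((8 + 73) - 6769) - 2644) + 2582)/(-39605 - 5724) = (12924/((81 - 6769) - 2644) + 2582)/(-45329) = (12924/(-6688 - 2644) + 2582)*(-1/45329) = (12924/(-9332) + 2582)*(-1/45329) = (12924*(-1/9332) + 2582)*(-1/45329) = (-3231/2333 + 2582)*(-1/45329) = (6020575/2333)*(-1/45329) = -6020575/105752557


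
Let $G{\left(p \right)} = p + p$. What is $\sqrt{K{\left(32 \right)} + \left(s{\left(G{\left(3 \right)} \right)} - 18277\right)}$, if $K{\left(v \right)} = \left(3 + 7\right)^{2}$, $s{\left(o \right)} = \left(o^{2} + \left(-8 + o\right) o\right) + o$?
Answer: $i \sqrt{18147} \approx 134.71 i$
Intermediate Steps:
$G{\left(p \right)} = 2 p$
$s{\left(o \right)} = o + o^{2} + o \left(-8 + o\right)$ ($s{\left(o \right)} = \left(o^{2} + o \left(-8 + o\right)\right) + o = o + o^{2} + o \left(-8 + o\right)$)
$K{\left(v \right)} = 100$ ($K{\left(v \right)} = 10^{2} = 100$)
$\sqrt{K{\left(32 \right)} + \left(s{\left(G{\left(3 \right)} \right)} - 18277\right)} = \sqrt{100 - \left(18277 - 2 \cdot 3 \left(-7 + 2 \cdot 2 \cdot 3\right)\right)} = \sqrt{100 - \left(18277 - 6 \left(-7 + 2 \cdot 6\right)\right)} = \sqrt{100 - \left(18277 - 6 \left(-7 + 12\right)\right)} = \sqrt{100 + \left(6 \cdot 5 - 18277\right)} = \sqrt{100 + \left(30 - 18277\right)} = \sqrt{100 - 18247} = \sqrt{-18147} = i \sqrt{18147}$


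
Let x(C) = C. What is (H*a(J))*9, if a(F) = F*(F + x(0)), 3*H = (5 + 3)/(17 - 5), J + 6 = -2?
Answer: 128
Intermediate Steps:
J = -8 (J = -6 - 2 = -8)
H = 2/9 (H = ((5 + 3)/(17 - 5))/3 = (8/12)/3 = (8*(1/12))/3 = (⅓)*(⅔) = 2/9 ≈ 0.22222)
a(F) = F² (a(F) = F*(F + 0) = F*F = F²)
(H*a(J))*9 = ((2/9)*(-8)²)*9 = ((2/9)*64)*9 = (128/9)*9 = 128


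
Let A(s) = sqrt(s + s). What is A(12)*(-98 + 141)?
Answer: 86*sqrt(6) ≈ 210.66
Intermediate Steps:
A(s) = sqrt(2)*sqrt(s) (A(s) = sqrt(2*s) = sqrt(2)*sqrt(s))
A(12)*(-98 + 141) = (sqrt(2)*sqrt(12))*(-98 + 141) = (sqrt(2)*(2*sqrt(3)))*43 = (2*sqrt(6))*43 = 86*sqrt(6)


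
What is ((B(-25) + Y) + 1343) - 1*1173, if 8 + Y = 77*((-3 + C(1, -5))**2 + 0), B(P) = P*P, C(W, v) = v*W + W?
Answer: 4560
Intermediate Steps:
C(W, v) = W + W*v (C(W, v) = W*v + W = W + W*v)
B(P) = P**2
Y = 3765 (Y = -8 + 77*((-3 + 1*(1 - 5))**2 + 0) = -8 + 77*((-3 + 1*(-4))**2 + 0) = -8 + 77*((-3 - 4)**2 + 0) = -8 + 77*((-7)**2 + 0) = -8 + 77*(49 + 0) = -8 + 77*49 = -8 + 3773 = 3765)
((B(-25) + Y) + 1343) - 1*1173 = (((-25)**2 + 3765) + 1343) - 1*1173 = ((625 + 3765) + 1343) - 1173 = (4390 + 1343) - 1173 = 5733 - 1173 = 4560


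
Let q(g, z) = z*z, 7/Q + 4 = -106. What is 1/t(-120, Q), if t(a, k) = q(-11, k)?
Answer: 12100/49 ≈ 246.94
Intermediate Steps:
Q = -7/110 (Q = 7/(-4 - 106) = 7/(-110) = 7*(-1/110) = -7/110 ≈ -0.063636)
q(g, z) = z²
t(a, k) = k²
1/t(-120, Q) = 1/((-7/110)²) = 1/(49/12100) = 12100/49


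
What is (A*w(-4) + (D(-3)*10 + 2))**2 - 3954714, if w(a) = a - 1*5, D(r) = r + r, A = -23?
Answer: -3932513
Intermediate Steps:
D(r) = 2*r
w(a) = -5 + a (w(a) = a - 5 = -5 + a)
(A*w(-4) + (D(-3)*10 + 2))**2 - 3954714 = (-23*(-5 - 4) + ((2*(-3))*10 + 2))**2 - 3954714 = (-23*(-9) + (-6*10 + 2))**2 - 3954714 = (207 + (-60 + 2))**2 - 3954714 = (207 - 58)**2 - 3954714 = 149**2 - 3954714 = 22201 - 3954714 = -3932513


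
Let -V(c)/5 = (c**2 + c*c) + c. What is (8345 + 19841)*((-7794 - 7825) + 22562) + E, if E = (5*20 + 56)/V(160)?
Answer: 4187881517187/21400 ≈ 1.9570e+8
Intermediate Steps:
V(c) = -10*c**2 - 5*c (V(c) = -5*((c**2 + c*c) + c) = -5*((c**2 + c**2) + c) = -5*(2*c**2 + c) = -5*(c + 2*c**2) = -10*c**2 - 5*c)
E = -13/21400 (E = (5*20 + 56)/((-5*160*(1 + 2*160))) = (100 + 56)/((-5*160*(1 + 320))) = 156/((-5*160*321)) = 156/(-256800) = 156*(-1/256800) = -13/21400 ≈ -0.00060748)
(8345 + 19841)*((-7794 - 7825) + 22562) + E = (8345 + 19841)*((-7794 - 7825) + 22562) - 13/21400 = 28186*(-15619 + 22562) - 13/21400 = 28186*6943 - 13/21400 = 195695398 - 13/21400 = 4187881517187/21400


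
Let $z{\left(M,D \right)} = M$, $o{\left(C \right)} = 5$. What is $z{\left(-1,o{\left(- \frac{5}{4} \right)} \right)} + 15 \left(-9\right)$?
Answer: $-136$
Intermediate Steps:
$z{\left(-1,o{\left(- \frac{5}{4} \right)} \right)} + 15 \left(-9\right) = -1 + 15 \left(-9\right) = -1 - 135 = -136$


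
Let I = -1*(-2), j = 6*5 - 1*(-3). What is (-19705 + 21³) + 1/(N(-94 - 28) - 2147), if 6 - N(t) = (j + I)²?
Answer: -35154505/3366 ≈ -10444.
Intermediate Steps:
j = 33 (j = 30 + 3 = 33)
I = 2
N(t) = -1219 (N(t) = 6 - (33 + 2)² = 6 - 1*35² = 6 - 1*1225 = 6 - 1225 = -1219)
(-19705 + 21³) + 1/(N(-94 - 28) - 2147) = (-19705 + 21³) + 1/(-1219 - 2147) = (-19705 + 9261) + 1/(-3366) = -10444 - 1/3366 = -35154505/3366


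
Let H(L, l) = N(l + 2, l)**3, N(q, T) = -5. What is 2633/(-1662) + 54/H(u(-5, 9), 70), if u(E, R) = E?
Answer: -418873/207750 ≈ -2.0162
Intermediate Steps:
H(L, l) = -125 (H(L, l) = (-5)**3 = -125)
2633/(-1662) + 54/H(u(-5, 9), 70) = 2633/(-1662) + 54/(-125) = 2633*(-1/1662) + 54*(-1/125) = -2633/1662 - 54/125 = -418873/207750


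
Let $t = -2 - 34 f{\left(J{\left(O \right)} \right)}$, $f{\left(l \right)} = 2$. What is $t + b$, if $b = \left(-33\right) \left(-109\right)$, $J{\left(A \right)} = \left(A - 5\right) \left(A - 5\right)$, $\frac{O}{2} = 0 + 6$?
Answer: $3527$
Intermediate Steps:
$O = 12$ ($O = 2 \left(0 + 6\right) = 2 \cdot 6 = 12$)
$J{\left(A \right)} = \left(-5 + A\right)^{2}$ ($J{\left(A \right)} = \left(-5 + A\right) \left(-5 + A\right) = \left(-5 + A\right)^{2}$)
$b = 3597$
$t = -70$ ($t = -2 - 68 = -70$)
$t + b = -70 + 3597 = 3527$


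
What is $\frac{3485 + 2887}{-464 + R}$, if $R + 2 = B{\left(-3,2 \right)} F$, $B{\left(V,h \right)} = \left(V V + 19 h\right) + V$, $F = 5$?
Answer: $- \frac{1062}{41} \approx -25.902$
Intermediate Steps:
$B{\left(V,h \right)} = V + V^{2} + 19 h$ ($B{\left(V,h \right)} = \left(V^{2} + 19 h\right) + V = V + V^{2} + 19 h$)
$R = 218$ ($R = -2 + \left(-3 + \left(-3\right)^{2} + 19 \cdot 2\right) 5 = -2 + \left(-3 + 9 + 38\right) 5 = -2 + 44 \cdot 5 = -2 + 220 = 218$)
$\frac{3485 + 2887}{-464 + R} = \frac{3485 + 2887}{-464 + 218} = \frac{6372}{-246} = 6372 \left(- \frac{1}{246}\right) = - \frac{1062}{41}$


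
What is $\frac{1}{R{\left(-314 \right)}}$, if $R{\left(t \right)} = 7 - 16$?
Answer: $- \frac{1}{9} \approx -0.11111$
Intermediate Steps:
$R{\left(t \right)} = -9$ ($R{\left(t \right)} = 7 - 16 = -9$)
$\frac{1}{R{\left(-314 \right)}} = \frac{1}{-9} = - \frac{1}{9}$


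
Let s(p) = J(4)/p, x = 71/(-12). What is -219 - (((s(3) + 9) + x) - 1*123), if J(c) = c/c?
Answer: -1193/12 ≈ -99.417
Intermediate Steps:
J(c) = 1
x = -71/12 (x = 71*(-1/12) = -71/12 ≈ -5.9167)
s(p) = 1/p
-219 - (((s(3) + 9) + x) - 1*123) = -219 - (((1/3 + 9) - 71/12) - 1*123) = -219 - (((⅓ + 9) - 71/12) - 123) = -219 - ((28/3 - 71/12) - 123) = -219 - (41/12 - 123) = -219 - 1*(-1435/12) = -219 + 1435/12 = -1193/12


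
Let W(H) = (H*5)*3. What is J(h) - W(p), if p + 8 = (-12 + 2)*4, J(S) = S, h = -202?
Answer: 518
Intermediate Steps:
p = -48 (p = -8 + (-12 + 2)*4 = -8 - 10*4 = -8 - 40 = -48)
W(H) = 15*H (W(H) = (5*H)*3 = 15*H)
J(h) - W(p) = -202 - 15*(-48) = -202 - 1*(-720) = -202 + 720 = 518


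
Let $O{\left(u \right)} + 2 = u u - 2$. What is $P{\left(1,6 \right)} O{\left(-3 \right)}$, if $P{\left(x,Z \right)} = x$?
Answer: $5$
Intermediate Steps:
$O{\left(u \right)} = -4 + u^{2}$ ($O{\left(u \right)} = -2 + \left(u u - 2\right) = -2 + \left(u^{2} - 2\right) = -2 + \left(-2 + u^{2}\right) = -4 + u^{2}$)
$P{\left(1,6 \right)} O{\left(-3 \right)} = 1 \left(-4 + \left(-3\right)^{2}\right) = 1 \left(-4 + 9\right) = 1 \cdot 5 = 5$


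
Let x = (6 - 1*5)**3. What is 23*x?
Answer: 23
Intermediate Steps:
x = 1 (x = (6 - 5)**3 = 1**3 = 1)
23*x = 23*1 = 23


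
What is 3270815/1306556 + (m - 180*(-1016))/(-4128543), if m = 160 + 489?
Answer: 13263909456421/5394172627908 ≈ 2.4589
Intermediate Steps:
m = 649
3270815/1306556 + (m - 180*(-1016))/(-4128543) = 3270815/1306556 + (649 - 180*(-1016))/(-4128543) = 3270815*(1/1306556) + (649 + 182880)*(-1/4128543) = 3270815/1306556 + 183529*(-1/4128543) = 3270815/1306556 - 183529/4128543 = 13263909456421/5394172627908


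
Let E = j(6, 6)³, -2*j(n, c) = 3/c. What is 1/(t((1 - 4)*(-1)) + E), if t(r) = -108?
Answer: -64/6913 ≈ -0.0092579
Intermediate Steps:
j(n, c) = -3/(2*c)
E = -1/64 (E = (-3/2/6)³ = (-3/2*⅙)³ = (-¼)³ = -1/64 ≈ -0.015625)
1/(t((1 - 4)*(-1)) + E) = 1/(-108 - 1/64) = 1/(-6913/64) = -64/6913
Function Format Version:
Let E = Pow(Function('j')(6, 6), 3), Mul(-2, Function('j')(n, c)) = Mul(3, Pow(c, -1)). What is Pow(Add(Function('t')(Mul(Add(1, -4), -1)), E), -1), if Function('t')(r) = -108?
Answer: Rational(-64, 6913) ≈ -0.0092579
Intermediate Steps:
Function('j')(n, c) = Mul(Rational(-3, 2), Pow(c, -1)) (Function('j')(n, c) = Mul(Rational(-1, 2), Mul(3, Pow(c, -1))) = Mul(Rational(-3, 2), Pow(c, -1)))
E = Rational(-1, 64) (E = Pow(Mul(Rational(-3, 2), Pow(6, -1)), 3) = Pow(Mul(Rational(-3, 2), Rational(1, 6)), 3) = Pow(Rational(-1, 4), 3) = Rational(-1, 64) ≈ -0.015625)
Pow(Add(Function('t')(Mul(Add(1, -4), -1)), E), -1) = Pow(Add(-108, Rational(-1, 64)), -1) = Pow(Rational(-6913, 64), -1) = Rational(-64, 6913)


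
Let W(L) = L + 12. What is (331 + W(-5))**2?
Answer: 114244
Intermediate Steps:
W(L) = 12 + L
(331 + W(-5))**2 = (331 + (12 - 5))**2 = (331 + 7)**2 = 338**2 = 114244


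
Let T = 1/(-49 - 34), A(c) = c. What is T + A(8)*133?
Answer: 88311/83 ≈ 1064.0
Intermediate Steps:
T = -1/83 (T = 1/(-83) = -1/83 ≈ -0.012048)
T + A(8)*133 = -1/83 + 8*133 = -1/83 + 1064 = 88311/83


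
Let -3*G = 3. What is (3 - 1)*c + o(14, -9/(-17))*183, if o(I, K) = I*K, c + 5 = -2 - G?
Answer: 22854/17 ≈ 1344.4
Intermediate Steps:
G = -1 (G = -1/3*3 = -1)
c = -6 (c = -5 + (-2 - 1*(-1)) = -5 + (-2 + 1) = -5 - 1 = -6)
(3 - 1)*c + o(14, -9/(-17))*183 = (3 - 1)*(-6) + (14*(-9/(-17)))*183 = 2*(-6) + (14*(-9*(-1/17)))*183 = -12 + (14*(9/17))*183 = -12 + (126/17)*183 = -12 + 23058/17 = 22854/17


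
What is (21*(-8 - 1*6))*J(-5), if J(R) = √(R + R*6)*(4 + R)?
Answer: 294*I*√35 ≈ 1739.3*I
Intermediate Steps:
J(R) = √7*√R*(4 + R) (J(R) = √(R + 6*R)*(4 + R) = √(7*R)*(4 + R) = (√7*√R)*(4 + R) = √7*√R*(4 + R))
(21*(-8 - 1*6))*J(-5) = (21*(-8 - 1*6))*(√7*√(-5)*(4 - 5)) = (21*(-8 - 6))*(√7*(I*√5)*(-1)) = (21*(-14))*(-I*√35) = -(-294)*I*√35 = 294*I*√35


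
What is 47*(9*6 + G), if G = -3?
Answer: 2397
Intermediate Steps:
47*(9*6 + G) = 47*(9*6 - 3) = 47*(54 - 3) = 47*51 = 2397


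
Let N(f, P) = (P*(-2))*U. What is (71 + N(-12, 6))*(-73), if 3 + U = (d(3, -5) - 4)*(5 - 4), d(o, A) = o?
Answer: -8687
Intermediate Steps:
U = -4 (U = -3 + (3 - 4)*(5 - 4) = -3 - 1*1 = -3 - 1 = -4)
N(f, P) = 8*P (N(f, P) = (P*(-2))*(-4) = -2*P*(-4) = 8*P)
(71 + N(-12, 6))*(-73) = (71 + 8*6)*(-73) = (71 + 48)*(-73) = 119*(-73) = -8687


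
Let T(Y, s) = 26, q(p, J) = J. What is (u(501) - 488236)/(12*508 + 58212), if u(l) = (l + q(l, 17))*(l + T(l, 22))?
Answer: -35875/10718 ≈ -3.3472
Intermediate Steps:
u(l) = (17 + l)*(26 + l) (u(l) = (l + 17)*(l + 26) = (17 + l)*(26 + l))
(u(501) - 488236)/(12*508 + 58212) = ((442 + 501² + 43*501) - 488236)/(12*508 + 58212) = ((442 + 251001 + 21543) - 488236)/(6096 + 58212) = (272986 - 488236)/64308 = -215250*1/64308 = -35875/10718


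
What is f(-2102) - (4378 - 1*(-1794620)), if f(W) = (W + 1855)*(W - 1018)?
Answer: -1028358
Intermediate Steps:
f(W) = (-1018 + W)*(1855 + W) (f(W) = (1855 + W)*(-1018 + W) = (-1018 + W)*(1855 + W))
f(-2102) - (4378 - 1*(-1794620)) = (-1888390 + (-2102)² + 837*(-2102)) - (4378 - 1*(-1794620)) = (-1888390 + 4418404 - 1759374) - (4378 + 1794620) = 770640 - 1*1798998 = 770640 - 1798998 = -1028358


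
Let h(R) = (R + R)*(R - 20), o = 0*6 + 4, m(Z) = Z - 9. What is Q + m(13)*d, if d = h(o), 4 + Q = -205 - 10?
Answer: -731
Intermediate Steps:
m(Z) = -9 + Z
o = 4 (o = 0 + 4 = 4)
Q = -219 (Q = -4 + (-205 - 10) = -4 - 215 = -219)
h(R) = 2*R*(-20 + R) (h(R) = (2*R)*(-20 + R) = 2*R*(-20 + R))
d = -128 (d = 2*4*(-20 + 4) = 2*4*(-16) = -128)
Q + m(13)*d = -219 + (-9 + 13)*(-128) = -219 + 4*(-128) = -219 - 512 = -731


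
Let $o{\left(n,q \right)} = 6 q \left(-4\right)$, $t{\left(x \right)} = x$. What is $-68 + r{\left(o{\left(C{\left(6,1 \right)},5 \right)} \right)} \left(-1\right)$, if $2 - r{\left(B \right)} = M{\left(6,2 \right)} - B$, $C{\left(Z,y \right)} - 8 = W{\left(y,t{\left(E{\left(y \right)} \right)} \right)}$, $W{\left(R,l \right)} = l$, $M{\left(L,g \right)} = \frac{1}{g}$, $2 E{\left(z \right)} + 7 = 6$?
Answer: $\frac{101}{2} \approx 50.5$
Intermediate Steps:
$E{\left(z \right)} = - \frac{1}{2}$ ($E{\left(z \right)} = - \frac{7}{2} + \frac{1}{2} \cdot 6 = - \frac{7}{2} + 3 = - \frac{1}{2}$)
$C{\left(Z,y \right)} = \frac{15}{2}$ ($C{\left(Z,y \right)} = 8 - \frac{1}{2} = \frac{15}{2}$)
$o{\left(n,q \right)} = - 24 q$
$r{\left(B \right)} = \frac{3}{2} + B$ ($r{\left(B \right)} = 2 - \left(\frac{1}{2} - B\right) = 2 + \left(- \frac{1}{2} + B\right) = \frac{3}{2} + B$)
$-68 + r{\left(o{\left(C{\left(6,1 \right)},5 \right)} \right)} \left(-1\right) = -68 + \left(\frac{3}{2} - 120\right) \left(-1\right) = -68 - - \frac{237}{2} = -68 + \frac{237}{2} = \frac{101}{2}$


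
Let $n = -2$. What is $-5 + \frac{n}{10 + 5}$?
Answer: $- \frac{77}{15} \approx -5.1333$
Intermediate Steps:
$-5 + \frac{n}{10 + 5} = -5 + \frac{1}{10 + 5} \left(-2\right) = -5 + \frac{1}{15} \left(-2\right) = -5 - \frac{2}{15} = - \frac{77}{15}$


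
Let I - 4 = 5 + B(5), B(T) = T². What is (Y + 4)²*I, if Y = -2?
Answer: 136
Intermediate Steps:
I = 34 (I = 4 + (5 + 5²) = 4 + (5 + 25) = 4 + 30 = 34)
(Y + 4)²*I = (-2 + 4)²*34 = 2²*34 = 4*34 = 136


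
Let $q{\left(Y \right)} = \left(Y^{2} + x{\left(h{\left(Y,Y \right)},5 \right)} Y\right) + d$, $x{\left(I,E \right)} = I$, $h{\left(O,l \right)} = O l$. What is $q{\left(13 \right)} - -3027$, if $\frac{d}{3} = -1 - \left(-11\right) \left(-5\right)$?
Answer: $5225$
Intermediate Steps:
$d = -168$ ($d = 3 \left(-1 - \left(-11\right) \left(-5\right)\right) = 3 \left(-1 - 55\right) = 3 \left(-56\right) = -168$)
$q{\left(Y \right)} = -168 + Y^{2} + Y^{3}$ ($q{\left(Y \right)} = \left(Y^{2} + Y Y Y\right) - 168 = \left(Y^{2} + Y^{2} Y\right) - 168 = \left(Y^{2} + Y^{3}\right) - 168 = -168 + Y^{2} + Y^{3}$)
$q{\left(13 \right)} - -3027 = \left(-168 + 13^{2} + 13^{3}\right) - -3027 = \left(-168 + 169 + 2197\right) + 3027 = 2198 + 3027 = 5225$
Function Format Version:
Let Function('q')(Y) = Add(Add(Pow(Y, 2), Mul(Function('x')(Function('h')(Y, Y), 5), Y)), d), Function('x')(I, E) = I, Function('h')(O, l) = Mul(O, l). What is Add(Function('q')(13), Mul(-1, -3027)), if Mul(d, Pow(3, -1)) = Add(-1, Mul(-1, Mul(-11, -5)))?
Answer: 5225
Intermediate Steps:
d = -168 (d = Mul(3, Add(-1, Mul(-1, Mul(-11, -5)))) = Mul(3, Add(-1, Mul(-1, 55))) = Mul(3, Add(-1, -55)) = Mul(3, -56) = -168)
Function('q')(Y) = Add(-168, Pow(Y, 2), Pow(Y, 3)) (Function('q')(Y) = Add(Add(Pow(Y, 2), Mul(Mul(Y, Y), Y)), -168) = Add(Add(Pow(Y, 2), Mul(Pow(Y, 2), Y)), -168) = Add(Add(Pow(Y, 2), Pow(Y, 3)), -168) = Add(-168, Pow(Y, 2), Pow(Y, 3)))
Add(Function('q')(13), Mul(-1, -3027)) = Add(Add(-168, Pow(13, 2), Pow(13, 3)), Mul(-1, -3027)) = Add(Add(-168, 169, 2197), 3027) = Add(2198, 3027) = 5225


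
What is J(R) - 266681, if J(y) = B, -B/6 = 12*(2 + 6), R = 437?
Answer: -267257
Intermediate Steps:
B = -576 (B = -72*(2 + 6) = -72*8 = -6*96 = -576)
J(y) = -576
J(R) - 266681 = -576 - 266681 = -267257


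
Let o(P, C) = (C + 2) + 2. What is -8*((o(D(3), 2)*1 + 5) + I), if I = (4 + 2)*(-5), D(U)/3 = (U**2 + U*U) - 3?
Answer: 152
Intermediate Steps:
D(U) = -9 + 6*U**2 (D(U) = 3*((U**2 + U*U) - 3) = 3*((U**2 + U**2) - 3) = 3*(2*U**2 - 3) = 3*(-3 + 2*U**2) = -9 + 6*U**2)
I = -30 (I = 6*(-5) = -30)
o(P, C) = 4 + C (o(P, C) = (2 + C) + 2 = 4 + C)
-8*((o(D(3), 2)*1 + 5) + I) = -8*(((4 + 2)*1 + 5) - 30) = -8*((6*1 + 5) - 30) = -8*((6 + 5) - 30) = -8*(11 - 30) = -8*(-19) = 152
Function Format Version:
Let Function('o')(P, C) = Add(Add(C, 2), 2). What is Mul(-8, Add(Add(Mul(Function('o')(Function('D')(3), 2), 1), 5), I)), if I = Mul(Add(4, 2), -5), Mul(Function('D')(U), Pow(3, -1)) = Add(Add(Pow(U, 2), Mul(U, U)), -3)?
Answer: 152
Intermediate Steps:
Function('D')(U) = Add(-9, Mul(6, Pow(U, 2))) (Function('D')(U) = Mul(3, Add(Add(Pow(U, 2), Mul(U, U)), -3)) = Mul(3, Add(Add(Pow(U, 2), Pow(U, 2)), -3)) = Mul(3, Add(Mul(2, Pow(U, 2)), -3)) = Mul(3, Add(-3, Mul(2, Pow(U, 2)))) = Add(-9, Mul(6, Pow(U, 2))))
I = -30 (I = Mul(6, -5) = -30)
Function('o')(P, C) = Add(4, C) (Function('o')(P, C) = Add(Add(2, C), 2) = Add(4, C))
Mul(-8, Add(Add(Mul(Function('o')(Function('D')(3), 2), 1), 5), I)) = Mul(-8, Add(Add(Mul(Add(4, 2), 1), 5), -30)) = Mul(-8, Add(Add(Mul(6, 1), 5), -30)) = Mul(-8, Add(Add(6, 5), -30)) = Mul(-8, Add(11, -30)) = Mul(-8, -19) = 152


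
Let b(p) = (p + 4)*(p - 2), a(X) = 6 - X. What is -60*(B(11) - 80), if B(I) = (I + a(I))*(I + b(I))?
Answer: -47760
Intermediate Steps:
b(p) = (-2 + p)*(4 + p) (b(p) = (4 + p)*(-2 + p) = (-2 + p)*(4 + p))
B(I) = -48 + 6*I**2 + 18*I (B(I) = (I + (6 - I))*(I + (-8 + I**2 + 2*I)) = 6*(-8 + I**2 + 3*I) = -48 + 6*I**2 + 18*I)
-60*(B(11) - 80) = -60*((-48 + 6*11**2 + 18*11) - 80) = -60*((-48 + 6*121 + 198) - 80) = -60*((-48 + 726 + 198) - 80) = -60*(876 - 80) = -60*796 = -47760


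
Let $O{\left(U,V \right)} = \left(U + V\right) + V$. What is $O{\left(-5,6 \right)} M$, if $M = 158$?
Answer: $1106$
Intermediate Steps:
$O{\left(U,V \right)} = U + 2 V$
$O{\left(-5,6 \right)} M = \left(-5 + 2 \cdot 6\right) 158 = \left(-5 + 12\right) 158 = 7 \cdot 158 = 1106$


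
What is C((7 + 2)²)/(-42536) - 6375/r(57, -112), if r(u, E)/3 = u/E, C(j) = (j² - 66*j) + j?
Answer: 1265436766/303069 ≈ 4175.4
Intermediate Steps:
C(j) = j² - 65*j
r(u, E) = 3*u/E (r(u, E) = 3*(u/E) = 3*u/E)
C((7 + 2)²)/(-42536) - 6375/r(57, -112) = ((7 + 2)²*(-65 + (7 + 2)²))/(-42536) - 6375/(3*57/(-112)) = (9²*(-65 + 9²))*(-1/42536) - 6375/(3*57*(-1/112)) = (81*(-65 + 81))*(-1/42536) - 6375/(-171/112) = (81*16)*(-1/42536) - 6375*(-112/171) = 1296*(-1/42536) + 238000/57 = -162/5317 + 238000/57 = 1265436766/303069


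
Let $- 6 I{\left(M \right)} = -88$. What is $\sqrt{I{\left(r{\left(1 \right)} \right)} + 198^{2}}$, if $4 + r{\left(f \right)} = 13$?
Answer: $\frac{2 \sqrt{88242}}{3} \approx 198.04$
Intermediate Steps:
$r{\left(f \right)} = 9$ ($r{\left(f \right)} = -4 + 13 = 9$)
$I{\left(M \right)} = \frac{44}{3}$ ($I{\left(M \right)} = \left(- \frac{1}{6}\right) \left(-88\right) = \frac{44}{3}$)
$\sqrt{I{\left(r{\left(1 \right)} \right)} + 198^{2}} = \sqrt{\frac{44}{3} + 198^{2}} = \sqrt{\frac{44}{3} + 39204} = \sqrt{\frac{117656}{3}} = \frac{2 \sqrt{88242}}{3}$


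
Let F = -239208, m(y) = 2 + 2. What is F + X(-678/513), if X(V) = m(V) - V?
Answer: -40903658/171 ≈ -2.3920e+5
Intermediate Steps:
m(y) = 4
X(V) = 4 - V
F + X(-678/513) = -239208 + (4 - (-678)/513) = -239208 + (4 - 1*(-226/171)) = -239208 + (4 + 226/171) = -239208 + 910/171 = -40903658/171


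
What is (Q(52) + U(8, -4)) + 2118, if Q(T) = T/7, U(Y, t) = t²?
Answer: 14990/7 ≈ 2141.4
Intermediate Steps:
Q(T) = T/7 (Q(T) = T*(⅐) = T/7)
(Q(52) + U(8, -4)) + 2118 = ((⅐)*52 + (-4)²) + 2118 = (52/7 + 16) + 2118 = 164/7 + 2118 = 14990/7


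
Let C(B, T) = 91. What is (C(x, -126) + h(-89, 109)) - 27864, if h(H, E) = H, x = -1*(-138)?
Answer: -27862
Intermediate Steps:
x = 138
(C(x, -126) + h(-89, 109)) - 27864 = (91 - 89) - 27864 = 2 - 27864 = -27862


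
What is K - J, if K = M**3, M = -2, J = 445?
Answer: -453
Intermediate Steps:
K = -8 (K = (-2)**3 = -8)
K - J = -8 - 1*445 = -8 - 445 = -453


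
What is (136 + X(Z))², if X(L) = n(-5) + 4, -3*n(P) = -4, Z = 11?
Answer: 179776/9 ≈ 19975.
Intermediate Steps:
n(P) = 4/3 (n(P) = -⅓*(-4) = 4/3)
X(L) = 16/3 (X(L) = 4/3 + 4 = 16/3)
(136 + X(Z))² = (136 + 16/3)² = (424/3)² = 179776/9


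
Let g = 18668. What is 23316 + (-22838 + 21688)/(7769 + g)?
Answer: 616403942/26437 ≈ 23316.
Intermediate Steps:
23316 + (-22838 + 21688)/(7769 + g) = 23316 + (-22838 + 21688)/(7769 + 18668) = 23316 - 1150/26437 = 616403942/26437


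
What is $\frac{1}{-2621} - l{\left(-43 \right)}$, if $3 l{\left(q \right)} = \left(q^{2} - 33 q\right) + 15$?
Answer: $- \frac{8604746}{7863} \approx -1094.3$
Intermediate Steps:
$l{\left(q \right)} = 5 - 11 q + \frac{q^{2}}{3}$ ($l{\left(q \right)} = \frac{\left(q^{2} - 33 q\right) + 15}{3} = \frac{15 + q^{2} - 33 q}{3} = 5 - 11 q + \frac{q^{2}}{3}$)
$\frac{1}{-2621} - l{\left(-43 \right)} = \frac{1}{-2621} - \left(5 - -473 + \frac{\left(-43\right)^{2}}{3}\right) = - \frac{1}{2621} - \left(5 + 473 + \frac{1}{3} \cdot 1849\right) = - \frac{1}{2621} - \left(5 + 473 + \frac{1849}{3}\right) = - \frac{1}{2621} - \frac{3283}{3} = - \frac{8604746}{7863}$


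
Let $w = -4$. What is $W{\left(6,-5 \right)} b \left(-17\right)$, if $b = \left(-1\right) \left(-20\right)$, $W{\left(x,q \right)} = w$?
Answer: $1360$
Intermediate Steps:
$W{\left(x,q \right)} = -4$
$b = 20$
$W{\left(6,-5 \right)} b \left(-17\right) = \left(-4\right) 20 \left(-17\right) = \left(-80\right) \left(-17\right) = 1360$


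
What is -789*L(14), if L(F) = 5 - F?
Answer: 7101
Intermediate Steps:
-789*L(14) = -789*(5 - 1*14) = -789*(5 - 14) = -789*(-9) = 7101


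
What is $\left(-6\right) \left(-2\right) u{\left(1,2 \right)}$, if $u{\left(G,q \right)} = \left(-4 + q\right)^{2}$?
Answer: $48$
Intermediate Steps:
$\left(-6\right) \left(-2\right) u{\left(1,2 \right)} = \left(-6\right) \left(-2\right) \left(-4 + 2\right)^{2} = 12 \left(-2\right)^{2} = 12 \cdot 4 = 48$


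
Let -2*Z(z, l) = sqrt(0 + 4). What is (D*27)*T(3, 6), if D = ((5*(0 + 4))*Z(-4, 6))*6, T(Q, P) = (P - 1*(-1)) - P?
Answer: -3240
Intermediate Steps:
Z(z, l) = -1 (Z(z, l) = -sqrt(0 + 4)/2 = -sqrt(4)/2 = -1/2*2 = -1)
T(Q, P) = 1 (T(Q, P) = (P + 1) - P = (1 + P) - P = 1)
D = -120 (D = ((5*(0 + 4))*(-1))*6 = ((5*4)*(-1))*6 = (20*(-1))*6 = -20*6 = -120)
(D*27)*T(3, 6) = -120*27*1 = -3240*1 = -3240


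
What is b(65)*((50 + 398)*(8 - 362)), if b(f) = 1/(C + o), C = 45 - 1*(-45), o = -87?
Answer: -52864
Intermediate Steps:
C = 90 (C = 45 + 45 = 90)
b(f) = ⅓ (b(f) = 1/(90 - 87) = 1/3 = ⅓)
b(65)*((50 + 398)*(8 - 362)) = ((50 + 398)*(8 - 362))/3 = (448*(-354))/3 = (⅓)*(-158592) = -52864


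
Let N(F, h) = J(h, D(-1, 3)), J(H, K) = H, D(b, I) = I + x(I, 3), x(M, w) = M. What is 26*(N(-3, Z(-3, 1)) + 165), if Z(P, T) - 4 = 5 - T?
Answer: 4498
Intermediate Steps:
D(b, I) = 2*I (D(b, I) = I + I = 2*I)
Z(P, T) = 9 - T (Z(P, T) = 4 + (5 - T) = 9 - T)
N(F, h) = h
26*(N(-3, Z(-3, 1)) + 165) = 26*((9 - 1*1) + 165) = 26*((9 - 1) + 165) = 26*(8 + 165) = 26*173 = 4498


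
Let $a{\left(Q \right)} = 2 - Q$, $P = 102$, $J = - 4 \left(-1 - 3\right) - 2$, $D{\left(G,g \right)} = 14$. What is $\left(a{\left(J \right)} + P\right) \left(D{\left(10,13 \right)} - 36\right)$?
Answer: $-1980$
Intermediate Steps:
$J = 14$ ($J = \left(-4\right) \left(-4\right) - 2 = 16 - 2 = 14$)
$\left(a{\left(J \right)} + P\right) \left(D{\left(10,13 \right)} - 36\right) = \left(\left(2 - 14\right) + 102\right) \left(14 - 36\right) = \left(\left(2 - 14\right) + 102\right) \left(-22\right) = \left(-12 + 102\right) \left(-22\right) = 90 \left(-22\right) = -1980$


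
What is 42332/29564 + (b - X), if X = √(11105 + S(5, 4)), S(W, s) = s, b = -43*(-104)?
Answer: 1740165/389 - 23*√21 ≈ 4368.0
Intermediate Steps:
b = 4472
X = 23*√21 (X = √(11105 + 4) = √11109 = 23*√21 ≈ 105.40)
42332/29564 + (b - X) = 42332/29564 + (4472 - 23*√21) = 42332*(1/29564) + (4472 - 23*√21) = 557/389 + (4472 - 23*√21) = 1740165/389 - 23*√21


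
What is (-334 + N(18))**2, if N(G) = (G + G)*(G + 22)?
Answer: 1223236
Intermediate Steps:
N(G) = 2*G*(22 + G) (N(G) = (2*G)*(22 + G) = 2*G*(22 + G))
(-334 + N(18))**2 = (-334 + 2*18*(22 + 18))**2 = (-334 + 2*18*40)**2 = (-334 + 1440)**2 = 1106**2 = 1223236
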